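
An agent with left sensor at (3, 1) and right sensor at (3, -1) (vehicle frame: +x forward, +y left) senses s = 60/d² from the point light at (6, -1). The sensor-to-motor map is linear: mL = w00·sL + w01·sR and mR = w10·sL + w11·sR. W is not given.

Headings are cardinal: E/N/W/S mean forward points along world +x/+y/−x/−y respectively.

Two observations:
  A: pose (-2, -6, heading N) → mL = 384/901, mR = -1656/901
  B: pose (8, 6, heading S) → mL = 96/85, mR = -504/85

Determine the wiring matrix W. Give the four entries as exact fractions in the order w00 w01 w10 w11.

obs A: pose=(-2,-6,N) → sL=12/17, sR=60/53, mL=384/901, mR=-1656/901
obs B: pose=(8,6,S) → sL=12/5, sR=60/17, mL=96/85, mR=-504/85
sensor matrix S = [[12/17, 60/53], [12/5, 60/17]]; det S = -3456/15317
solve [mL_A; mL_B] = S·[w00; w01] and [mR_A; mR_B] = S·[w10; w11]:
  w00 = -1, w01 = 1, w10 = -1, w11 = -1

-1 1 -1 -1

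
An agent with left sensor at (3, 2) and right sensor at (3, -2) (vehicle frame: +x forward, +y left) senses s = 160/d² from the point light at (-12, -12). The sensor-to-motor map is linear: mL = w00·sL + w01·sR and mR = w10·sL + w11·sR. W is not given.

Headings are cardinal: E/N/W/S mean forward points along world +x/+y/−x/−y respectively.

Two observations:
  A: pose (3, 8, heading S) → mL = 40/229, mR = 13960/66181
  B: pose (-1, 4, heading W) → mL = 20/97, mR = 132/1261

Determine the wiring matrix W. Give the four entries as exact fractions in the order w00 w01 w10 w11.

obs A: pose=(3,8,S) → sL=80/289, sR=80/229, mL=40/229, mR=13960/66181
obs B: pose=(-1,4,W) → sL=8/13, sR=40/97, mL=20/97, mR=132/1261
sensor matrix S = [[80/289, 80/229], [8/13, 40/97]]; det S = -8414720/83454241
solve [mL_A; mL_B] = S·[w00; w01] and [mR_A; mR_B] = S·[w10; w11]:
  w00 = 0, w01 = 1/2, w10 = -1/2, w11 = 1

0 1/2 -1/2 1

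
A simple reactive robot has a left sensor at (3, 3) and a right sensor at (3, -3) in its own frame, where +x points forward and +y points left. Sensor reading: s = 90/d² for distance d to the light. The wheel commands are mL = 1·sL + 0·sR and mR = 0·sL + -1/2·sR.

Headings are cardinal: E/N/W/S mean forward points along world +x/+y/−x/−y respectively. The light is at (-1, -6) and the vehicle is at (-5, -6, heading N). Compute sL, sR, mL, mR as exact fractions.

left sensor world pos  = (-8, -3); dL² = 58
right sensor world pos = (-2, -3); dR² = 10
sL = 90/58 = 45/29
sR = 90/10 = 9
mL = 1·sL + 0·sR = 45/29
mR = 0·sL + -1/2·sR = -9/2

45/29 9 45/29 -9/2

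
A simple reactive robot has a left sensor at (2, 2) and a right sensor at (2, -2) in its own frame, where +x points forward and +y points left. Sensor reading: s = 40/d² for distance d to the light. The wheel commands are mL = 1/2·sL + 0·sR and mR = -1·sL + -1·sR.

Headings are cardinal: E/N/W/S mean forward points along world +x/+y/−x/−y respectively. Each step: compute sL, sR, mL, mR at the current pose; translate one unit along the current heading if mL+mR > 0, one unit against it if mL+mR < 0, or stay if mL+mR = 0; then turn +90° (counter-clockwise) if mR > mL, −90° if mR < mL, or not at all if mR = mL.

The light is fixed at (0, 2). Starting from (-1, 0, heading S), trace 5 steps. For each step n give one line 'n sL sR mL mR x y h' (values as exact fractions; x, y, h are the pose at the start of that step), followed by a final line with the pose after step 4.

n=0: pose=(-1,0,S); sL=40/17, sR=8/5; mL=20/17, mR=-336/85; mL+mR=-236/85 → advance -1; mR−mL=-436/85 → turn -1·90°
n=1: pose=(-1,1,W); sL=20/9, sR=4; mL=10/9, mR=-56/9; mL+mR=-46/9 → advance -1; mR−mL=-22/3 → turn -1·90°
n=2: pose=(0,1,N); sL=8, sR=8; mL=4, mR=-16; mL+mR=-12 → advance -1; mR−mL=-20 → turn -1·90°
n=3: pose=(0,0,E); sL=10, sR=2; mL=5, mR=-12; mL+mR=-7 → advance -1; mR−mL=-17 → turn -1·90°
n=4: pose=(-1,0,S); sL=40/17, sR=8/5; mL=20/17, mR=-336/85; mL+mR=-236/85 → advance -1; mR−mL=-436/85 → turn -1·90°

0 40/17 8/5 20/17 -336/85 -1 0 S
1 20/9 4 10/9 -56/9 -1 1 W
2 8 8 4 -16 0 1 N
3 10 2 5 -12 0 0 E
4 40/17 8/5 20/17 -336/85 -1 0 S
final -1 1 W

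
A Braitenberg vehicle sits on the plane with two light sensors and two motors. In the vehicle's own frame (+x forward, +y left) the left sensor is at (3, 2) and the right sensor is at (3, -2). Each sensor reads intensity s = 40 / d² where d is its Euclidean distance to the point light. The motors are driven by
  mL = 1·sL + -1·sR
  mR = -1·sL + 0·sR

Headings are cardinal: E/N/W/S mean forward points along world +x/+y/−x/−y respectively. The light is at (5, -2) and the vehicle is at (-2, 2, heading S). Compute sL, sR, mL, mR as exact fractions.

20/13 20/41 560/533 -20/13

left sensor world pos  = (0, -1); dL² = 26
right sensor world pos = (-4, -1); dR² = 82
sL = 40/26 = 20/13
sR = 40/82 = 20/41
mL = 1·sL + -1·sR = 560/533
mR = -1·sL + 0·sR = -20/13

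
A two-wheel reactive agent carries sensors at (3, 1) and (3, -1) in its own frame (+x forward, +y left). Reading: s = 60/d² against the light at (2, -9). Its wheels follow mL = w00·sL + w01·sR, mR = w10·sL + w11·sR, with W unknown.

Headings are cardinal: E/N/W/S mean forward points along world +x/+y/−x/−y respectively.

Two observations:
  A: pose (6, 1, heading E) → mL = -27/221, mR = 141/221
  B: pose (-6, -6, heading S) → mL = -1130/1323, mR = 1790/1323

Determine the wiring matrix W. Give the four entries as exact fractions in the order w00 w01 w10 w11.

-1 1/2 1/2 1

obs A: pose=(6,1,E) → sL=6/17, sR=6/13, mL=-27/221, mR=141/221
obs B: pose=(-6,-6,S) → sL=60/49, sR=20/27, mL=-1130/1323, mR=1790/1323
sensor matrix S = [[6/17, 6/13], [60/49, 20/27]]; det S = -29600/97461
solve [mL_A; mL_B] = S·[w00; w01] and [mR_A; mR_B] = S·[w10; w11]:
  w00 = -1, w01 = 1/2, w10 = 1/2, w11 = 1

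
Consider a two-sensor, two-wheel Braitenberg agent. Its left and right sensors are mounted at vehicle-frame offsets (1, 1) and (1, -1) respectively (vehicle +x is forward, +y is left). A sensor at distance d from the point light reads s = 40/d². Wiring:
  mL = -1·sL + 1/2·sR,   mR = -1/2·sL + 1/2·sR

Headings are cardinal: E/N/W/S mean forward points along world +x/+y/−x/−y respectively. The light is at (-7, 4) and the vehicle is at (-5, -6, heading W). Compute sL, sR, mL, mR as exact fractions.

20/61 20/41 -210/2501 200/2501

left sensor world pos  = (-6, -7); dL² = 122
right sensor world pos = (-6, -5); dR² = 82
sL = 40/122 = 20/61
sR = 40/82 = 20/41
mL = -1·sL + 1/2·sR = -210/2501
mR = -1/2·sL + 1/2·sR = 200/2501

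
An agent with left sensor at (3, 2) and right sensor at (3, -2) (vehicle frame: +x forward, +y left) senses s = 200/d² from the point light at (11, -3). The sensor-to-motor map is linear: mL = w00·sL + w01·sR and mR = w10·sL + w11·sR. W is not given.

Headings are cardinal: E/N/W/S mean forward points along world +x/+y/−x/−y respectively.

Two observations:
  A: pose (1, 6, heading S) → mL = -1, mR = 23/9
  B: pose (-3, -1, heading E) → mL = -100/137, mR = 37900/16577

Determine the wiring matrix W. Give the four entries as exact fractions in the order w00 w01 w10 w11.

obs A: pose=(1,6,S) → sL=2, sR=10/9, mL=-1, mR=23/9
obs B: pose=(-3,-1,E) → sL=200/137, sR=200/121, mL=-100/137, mR=37900/16577
sensor matrix S = [[2, 10/9], [200/137, 200/121]]; det S = 251200/149193
solve [mL_A; mL_B] = S·[w00; w01] and [mR_A; mR_B] = S·[w10; w11]:
  w00 = -1/2, w01 = 0, w10 = 1, w11 = 1/2

-1/2 0 1 1/2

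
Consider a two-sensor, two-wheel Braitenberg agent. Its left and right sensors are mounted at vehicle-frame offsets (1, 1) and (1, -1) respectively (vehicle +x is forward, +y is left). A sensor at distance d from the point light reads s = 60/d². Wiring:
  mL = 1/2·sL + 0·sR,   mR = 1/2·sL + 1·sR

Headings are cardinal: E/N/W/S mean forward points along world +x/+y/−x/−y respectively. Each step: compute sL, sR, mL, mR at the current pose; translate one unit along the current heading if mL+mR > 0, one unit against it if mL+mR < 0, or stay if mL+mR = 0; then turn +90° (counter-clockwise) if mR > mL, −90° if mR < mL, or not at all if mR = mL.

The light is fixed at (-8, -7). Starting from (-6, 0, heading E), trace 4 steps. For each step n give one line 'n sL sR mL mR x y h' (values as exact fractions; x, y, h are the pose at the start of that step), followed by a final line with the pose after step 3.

0 60/73 4/3 30/73 382/219 -6 0 E
1 15/17 3/4 15/34 81/68 -5 0 N
2 60/53 12/17 30/53 1146/901 -5 1 W
3 30/29 6/5 15/29 249/145 -6 1 S
final -6 0 E

n=0: pose=(-6,0,E); sL=60/73, sR=4/3; mL=30/73, mR=382/219; mL+mR=472/219 → advance +1; mR−mL=4/3 → turn +1·90°
n=1: pose=(-5,0,N); sL=15/17, sR=3/4; mL=15/34, mR=81/68; mL+mR=111/68 → advance +1; mR−mL=3/4 → turn +1·90°
n=2: pose=(-5,1,W); sL=60/53, sR=12/17; mL=30/53, mR=1146/901; mL+mR=1656/901 → advance +1; mR−mL=12/17 → turn +1·90°
n=3: pose=(-6,1,S); sL=30/29, sR=6/5; mL=15/29, mR=249/145; mL+mR=324/145 → advance +1; mR−mL=6/5 → turn +1·90°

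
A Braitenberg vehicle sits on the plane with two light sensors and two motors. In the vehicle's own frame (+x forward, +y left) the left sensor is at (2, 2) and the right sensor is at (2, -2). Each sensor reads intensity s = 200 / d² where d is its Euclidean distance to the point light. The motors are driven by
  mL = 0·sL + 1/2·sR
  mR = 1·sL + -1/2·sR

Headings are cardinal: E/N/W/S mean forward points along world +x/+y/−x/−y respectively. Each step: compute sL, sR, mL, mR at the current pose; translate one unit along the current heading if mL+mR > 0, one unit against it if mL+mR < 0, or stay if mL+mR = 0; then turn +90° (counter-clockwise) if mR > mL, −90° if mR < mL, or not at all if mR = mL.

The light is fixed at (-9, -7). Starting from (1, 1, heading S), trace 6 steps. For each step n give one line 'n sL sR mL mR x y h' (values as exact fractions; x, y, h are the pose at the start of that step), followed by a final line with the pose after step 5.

0 10/9 2 1 1/9 1 1 S
1 200/89 40/29 20/29 4020/2581 1 0 W
2 100/73 100/37 50/37 50/2701 0 0 S
3 40/13 200/113 100/113 3220/1469 0 -1 W
4 50/29 50/13 25/13 -75/377 -1 -1 S
5 40/9 40/17 20/17 500/153 -1 -2 W
final -2 -2 S

n=0: pose=(1,1,S); sL=10/9, sR=2; mL=1, mR=1/9; mL+mR=10/9 → advance +1; mR−mL=-8/9 → turn -1·90°
n=1: pose=(1,0,W); sL=200/89, sR=40/29; mL=20/29, mR=4020/2581; mL+mR=200/89 → advance +1; mR−mL=2240/2581 → turn +1·90°
n=2: pose=(0,0,S); sL=100/73, sR=100/37; mL=50/37, mR=50/2701; mL+mR=100/73 → advance +1; mR−mL=-3600/2701 → turn -1·90°
n=3: pose=(0,-1,W); sL=40/13, sR=200/113; mL=100/113, mR=3220/1469; mL+mR=40/13 → advance +1; mR−mL=1920/1469 → turn +1·90°
n=4: pose=(-1,-1,S); sL=50/29, sR=50/13; mL=25/13, mR=-75/377; mL+mR=50/29 → advance +1; mR−mL=-800/377 → turn -1·90°
n=5: pose=(-1,-2,W); sL=40/9, sR=40/17; mL=20/17, mR=500/153; mL+mR=40/9 → advance +1; mR−mL=320/153 → turn +1·90°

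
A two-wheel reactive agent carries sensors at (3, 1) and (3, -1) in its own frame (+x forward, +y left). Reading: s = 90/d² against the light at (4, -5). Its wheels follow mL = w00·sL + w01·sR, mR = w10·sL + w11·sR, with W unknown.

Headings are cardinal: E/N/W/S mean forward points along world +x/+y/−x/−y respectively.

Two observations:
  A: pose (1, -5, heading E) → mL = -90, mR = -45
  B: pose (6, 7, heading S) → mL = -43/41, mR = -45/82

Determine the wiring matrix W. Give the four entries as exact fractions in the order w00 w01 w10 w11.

obs A: pose=(1,-5,E) → sL=90, sR=90, mL=-90, mR=-45
obs B: pose=(6,7,S) → sL=1, sR=45/41, mL=-43/41, mR=-45/82
sensor matrix S = [[90, 90], [1, 45/41]]; det S = 360/41
solve [mL_A; mL_B] = S·[w00; w01] and [mR_A; mR_B] = S·[w10; w11]:
  w00 = -1/2, w01 = -1/2, w10 = 0, w11 = -1/2

-1/2 -1/2 0 -1/2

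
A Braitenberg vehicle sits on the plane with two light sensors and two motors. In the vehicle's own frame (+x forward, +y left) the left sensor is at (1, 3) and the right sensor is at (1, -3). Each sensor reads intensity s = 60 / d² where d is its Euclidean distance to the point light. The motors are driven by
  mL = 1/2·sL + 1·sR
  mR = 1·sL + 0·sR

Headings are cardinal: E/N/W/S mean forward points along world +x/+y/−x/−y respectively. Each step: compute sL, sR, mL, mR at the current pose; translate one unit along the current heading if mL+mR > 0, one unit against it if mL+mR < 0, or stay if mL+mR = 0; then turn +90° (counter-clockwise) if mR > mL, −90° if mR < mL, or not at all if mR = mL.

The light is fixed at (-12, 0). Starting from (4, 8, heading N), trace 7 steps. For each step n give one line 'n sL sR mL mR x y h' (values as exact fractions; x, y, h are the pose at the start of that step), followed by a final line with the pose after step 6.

0 6/25 30/221 1413/5525 6/25 4 8 N
1 60/433 12/65 7146/28145 60/433 4 9 E
2 15/116 3/13 891/3016 15/116 5 9 S
3 60/281 60/377 28170/105937 60/281 5 8 W
4 6/25 30/221 1413/5525 6/25 4 8 N
5 60/433 12/65 7146/28145 60/433 4 9 E
6 15/116 3/13 891/3016 15/116 5 9 S
final 5 8 W

n=0: pose=(4,8,N); sL=6/25, sR=30/221; mL=1413/5525, mR=6/25; mL+mR=2739/5525 → advance +1; mR−mL=-87/5525 → turn -1·90°
n=1: pose=(4,9,E); sL=60/433, sR=12/65; mL=7146/28145, mR=60/433; mL+mR=11046/28145 → advance +1; mR−mL=-3246/28145 → turn -1·90°
n=2: pose=(5,9,S); sL=15/116, sR=3/13; mL=891/3016, mR=15/116; mL+mR=1281/3016 → advance +1; mR−mL=-501/3016 → turn -1·90°
n=3: pose=(5,8,W); sL=60/281, sR=60/377; mL=28170/105937, mR=60/281; mL+mR=50790/105937 → advance +1; mR−mL=-5550/105937 → turn -1·90°
n=4: pose=(4,8,N); sL=6/25, sR=30/221; mL=1413/5525, mR=6/25; mL+mR=2739/5525 → advance +1; mR−mL=-87/5525 → turn -1·90°
n=5: pose=(4,9,E); sL=60/433, sR=12/65; mL=7146/28145, mR=60/433; mL+mR=11046/28145 → advance +1; mR−mL=-3246/28145 → turn -1·90°
n=6: pose=(5,9,S); sL=15/116, sR=3/13; mL=891/3016, mR=15/116; mL+mR=1281/3016 → advance +1; mR−mL=-501/3016 → turn -1·90°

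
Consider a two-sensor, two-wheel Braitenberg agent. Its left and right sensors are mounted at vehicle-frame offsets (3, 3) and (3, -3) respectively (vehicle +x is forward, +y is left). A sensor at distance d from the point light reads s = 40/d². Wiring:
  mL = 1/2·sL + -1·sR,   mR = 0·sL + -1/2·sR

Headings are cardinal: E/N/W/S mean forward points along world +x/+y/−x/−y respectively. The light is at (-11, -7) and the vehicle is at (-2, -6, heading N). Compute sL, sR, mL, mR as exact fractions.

left sensor world pos  = (-5, -3); dL² = 52
right sensor world pos = (1, -3); dR² = 160
sL = 40/52 = 10/13
sR = 40/160 = 1/4
mL = 1/2·sL + -1·sR = 7/52
mR = 0·sL + -1/2·sR = -1/8

10/13 1/4 7/52 -1/8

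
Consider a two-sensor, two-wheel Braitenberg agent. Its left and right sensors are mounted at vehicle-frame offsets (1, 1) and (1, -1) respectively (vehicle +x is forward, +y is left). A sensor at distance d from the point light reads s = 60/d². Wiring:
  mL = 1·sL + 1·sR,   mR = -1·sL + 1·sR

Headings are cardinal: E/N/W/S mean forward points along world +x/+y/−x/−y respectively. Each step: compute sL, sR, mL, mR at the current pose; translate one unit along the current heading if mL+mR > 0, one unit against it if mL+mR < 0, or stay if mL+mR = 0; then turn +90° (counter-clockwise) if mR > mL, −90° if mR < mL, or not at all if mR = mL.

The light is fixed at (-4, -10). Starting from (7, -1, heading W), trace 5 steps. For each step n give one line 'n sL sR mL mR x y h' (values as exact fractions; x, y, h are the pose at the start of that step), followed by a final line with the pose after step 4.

0 15/41 3/10 273/410 -27/410 7 -1 W
1 60/181 60/221 24120/40001 -2400/40001 6 -1 N
2 30/121 30/101 6660/12221 600/12221 6 0 E
3 4/15 60/181 1624/2715 176/2715 7 0 S
4 15/41 3/10 273/410 -27/410 7 -1 W
final 6 -1 N

n=0: pose=(7,-1,W); sL=15/41, sR=3/10; mL=273/410, mR=-27/410; mL+mR=3/5 → advance +1; mR−mL=-30/41 → turn -1·90°
n=1: pose=(6,-1,N); sL=60/181, sR=60/221; mL=24120/40001, mR=-2400/40001; mL+mR=120/221 → advance +1; mR−mL=-120/181 → turn -1·90°
n=2: pose=(6,0,E); sL=30/121, sR=30/101; mL=6660/12221, mR=600/12221; mL+mR=60/101 → advance +1; mR−mL=-60/121 → turn -1·90°
n=3: pose=(7,0,S); sL=4/15, sR=60/181; mL=1624/2715, mR=176/2715; mL+mR=120/181 → advance +1; mR−mL=-8/15 → turn -1·90°
n=4: pose=(7,-1,W); sL=15/41, sR=3/10; mL=273/410, mR=-27/410; mL+mR=3/5 → advance +1; mR−mL=-30/41 → turn -1·90°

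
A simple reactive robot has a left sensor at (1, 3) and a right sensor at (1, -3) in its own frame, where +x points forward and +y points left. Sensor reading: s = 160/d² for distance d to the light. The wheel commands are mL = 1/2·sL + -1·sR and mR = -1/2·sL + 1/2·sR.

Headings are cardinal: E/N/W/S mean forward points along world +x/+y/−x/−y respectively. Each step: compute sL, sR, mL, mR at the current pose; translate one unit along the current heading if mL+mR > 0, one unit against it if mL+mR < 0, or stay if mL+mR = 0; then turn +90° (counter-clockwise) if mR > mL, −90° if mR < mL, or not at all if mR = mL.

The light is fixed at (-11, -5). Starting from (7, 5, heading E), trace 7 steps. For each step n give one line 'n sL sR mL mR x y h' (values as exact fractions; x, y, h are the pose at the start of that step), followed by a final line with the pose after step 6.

0 16/53 16/41 -520/2173 96/2173 7 5 E
1 160/317 160/521 -9040/165157 -16320/165157 6 5 N
2 40/117 4/9 -32/117 2/39 6 4 E
3 160/269 160/461 -6160/124009 -15360/124009 5 4 N
4 16/41 80/157 -2024/6437 384/6437 5 3 E
5 32/45 32/81 -16/405 -64/405 4 3 N
6 40/89 10/17 -550/1513 105/1513 4 2 E
final 3 2 N

n=0: pose=(7,5,E); sL=16/53, sR=16/41; mL=-520/2173, mR=96/2173; mL+mR=-8/41 → advance -1; mR−mL=616/2173 → turn +1·90°
n=1: pose=(6,5,N); sL=160/317, sR=160/521; mL=-9040/165157, mR=-16320/165157; mL+mR=-80/521 → advance -1; mR−mL=-7280/165157 → turn -1·90°
n=2: pose=(6,4,E); sL=40/117, sR=4/9; mL=-32/117, mR=2/39; mL+mR=-2/9 → advance -1; mR−mL=38/117 → turn +1·90°
n=3: pose=(5,4,N); sL=160/269, sR=160/461; mL=-6160/124009, mR=-15360/124009; mL+mR=-80/461 → advance -1; mR−mL=-9200/124009 → turn -1·90°
n=4: pose=(5,3,E); sL=16/41, sR=80/157; mL=-2024/6437, mR=384/6437; mL+mR=-40/157 → advance -1; mR−mL=2408/6437 → turn +1·90°
n=5: pose=(4,3,N); sL=32/45, sR=32/81; mL=-16/405, mR=-64/405; mL+mR=-16/81 → advance -1; mR−mL=-16/135 → turn -1·90°
n=6: pose=(4,2,E); sL=40/89, sR=10/17; mL=-550/1513, mR=105/1513; mL+mR=-5/17 → advance -1; mR−mL=655/1513 → turn +1·90°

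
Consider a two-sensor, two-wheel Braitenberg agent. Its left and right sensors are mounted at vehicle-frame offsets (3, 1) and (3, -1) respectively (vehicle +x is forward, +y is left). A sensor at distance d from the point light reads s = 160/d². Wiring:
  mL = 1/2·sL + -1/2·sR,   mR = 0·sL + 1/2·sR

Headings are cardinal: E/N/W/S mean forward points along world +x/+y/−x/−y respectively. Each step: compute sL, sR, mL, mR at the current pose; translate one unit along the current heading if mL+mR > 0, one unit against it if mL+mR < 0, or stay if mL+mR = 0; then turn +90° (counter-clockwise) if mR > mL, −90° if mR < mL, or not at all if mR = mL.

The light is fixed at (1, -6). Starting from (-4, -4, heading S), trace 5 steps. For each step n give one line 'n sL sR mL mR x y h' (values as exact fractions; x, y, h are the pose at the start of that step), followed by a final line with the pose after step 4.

0 160/17 160/37 1600/629 80/37 -4 -4 S
1 5/2 40/17 5/68 20/17 -4 -5 W
2 160/29 160/53 1920/1537 80/53 -5 -5 S
3 16 16 0 8 -5 -6 E
4 32/9 32/5 -64/45 16/5 -4 -6 N
final -4 -5 W

n=0: pose=(-4,-4,S); sL=160/17, sR=160/37; mL=1600/629, mR=80/37; mL+mR=80/17 → advance +1; mR−mL=-240/629 → turn -1·90°
n=1: pose=(-4,-5,W); sL=5/2, sR=40/17; mL=5/68, mR=20/17; mL+mR=5/4 → advance +1; mR−mL=75/68 → turn +1·90°
n=2: pose=(-5,-5,S); sL=160/29, sR=160/53; mL=1920/1537, mR=80/53; mL+mR=80/29 → advance +1; mR−mL=400/1537 → turn +1·90°
n=3: pose=(-5,-6,E); sL=16, sR=16; mL=0, mR=8; mL+mR=8 → advance +1; mR−mL=8 → turn +1·90°
n=4: pose=(-4,-6,N); sL=32/9, sR=32/5; mL=-64/45, mR=16/5; mL+mR=16/9 → advance +1; mR−mL=208/45 → turn +1·90°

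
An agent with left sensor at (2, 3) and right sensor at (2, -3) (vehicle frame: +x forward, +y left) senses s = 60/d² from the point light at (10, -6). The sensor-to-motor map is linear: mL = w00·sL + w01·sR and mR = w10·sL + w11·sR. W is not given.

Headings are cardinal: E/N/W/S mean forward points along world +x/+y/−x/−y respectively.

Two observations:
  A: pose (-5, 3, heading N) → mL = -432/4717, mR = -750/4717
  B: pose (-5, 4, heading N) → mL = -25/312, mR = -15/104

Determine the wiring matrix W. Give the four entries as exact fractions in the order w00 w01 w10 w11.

1 -1 1/2 -1

obs A: pose=(-5,3,N) → sL=12/89, sR=12/53, mL=-432/4717, mR=-750/4717
obs B: pose=(-5,4,N) → sL=5/39, sR=5/24, mL=-25/312, mR=-15/104
sensor matrix S = [[12/89, 12/53], [5/39, 5/24]]; det S = -115/122642
solve [mL_A; mL_B] = S·[w00; w01] and [mR_A; mR_B] = S·[w10; w11]:
  w00 = 1, w01 = -1, w10 = 1/2, w11 = -1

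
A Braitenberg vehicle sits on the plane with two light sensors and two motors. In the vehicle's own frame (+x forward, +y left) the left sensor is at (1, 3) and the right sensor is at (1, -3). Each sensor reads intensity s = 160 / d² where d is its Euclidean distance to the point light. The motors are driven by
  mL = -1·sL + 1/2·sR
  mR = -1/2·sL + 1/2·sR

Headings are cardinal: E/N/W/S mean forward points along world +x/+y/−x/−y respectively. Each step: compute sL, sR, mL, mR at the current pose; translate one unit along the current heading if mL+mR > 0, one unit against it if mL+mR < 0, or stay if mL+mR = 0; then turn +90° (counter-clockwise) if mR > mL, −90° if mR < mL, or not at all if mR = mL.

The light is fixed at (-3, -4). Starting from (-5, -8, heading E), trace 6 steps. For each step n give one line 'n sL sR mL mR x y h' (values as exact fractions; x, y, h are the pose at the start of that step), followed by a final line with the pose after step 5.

0 80 16/5 -392/5 -192/5 -5 -8 E
1 32/9 160/9 16/3 64/9 -6 -8 N
2 40/13 10 25/13 45/13 -6 -7 W
3 160/17 32/13 -1808/221 -768/221 -7 -7 S
4 16 80/17 -232/17 -96/17 -7 -6 E
5 32/13 32 176/13 192/13 -8 -6 N
final -8 -5 W

n=0: pose=(-5,-8,E); sL=80, sR=16/5; mL=-392/5, mR=-192/5; mL+mR=-584/5 → advance -1; mR−mL=40 → turn +1·90°
n=1: pose=(-6,-8,N); sL=32/9, sR=160/9; mL=16/3, mR=64/9; mL+mR=112/9 → advance +1; mR−mL=16/9 → turn +1·90°
n=2: pose=(-6,-7,W); sL=40/13, sR=10; mL=25/13, mR=45/13; mL+mR=70/13 → advance +1; mR−mL=20/13 → turn +1·90°
n=3: pose=(-7,-7,S); sL=160/17, sR=32/13; mL=-1808/221, mR=-768/221; mL+mR=-2576/221 → advance -1; mR−mL=80/17 → turn +1·90°
n=4: pose=(-7,-6,E); sL=16, sR=80/17; mL=-232/17, mR=-96/17; mL+mR=-328/17 → advance -1; mR−mL=8 → turn +1·90°
n=5: pose=(-8,-6,N); sL=32/13, sR=32; mL=176/13, mR=192/13; mL+mR=368/13 → advance +1; mR−mL=16/13 → turn +1·90°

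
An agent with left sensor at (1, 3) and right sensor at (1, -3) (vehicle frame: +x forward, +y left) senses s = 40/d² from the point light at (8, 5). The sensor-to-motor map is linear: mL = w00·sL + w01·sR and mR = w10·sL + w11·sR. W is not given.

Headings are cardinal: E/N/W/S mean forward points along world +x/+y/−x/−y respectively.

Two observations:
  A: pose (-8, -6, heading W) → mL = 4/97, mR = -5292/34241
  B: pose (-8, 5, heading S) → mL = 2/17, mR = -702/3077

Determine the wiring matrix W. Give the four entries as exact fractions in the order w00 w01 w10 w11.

obs A: pose=(-8,-6,W) → sL=8/97, sR=40/353, mL=4/97, mR=-5292/34241
obs B: pose=(-8,5,S) → sL=4/17, sR=20/181, mL=2/17, mR=-702/3077
sensor matrix S = [[8/97, 40/353], [4/17, 20/181]]; det S = -1848960/105359557
solve [mL_A; mL_B] = S·[w00; w01] and [mR_A; mR_B] = S·[w10; w11]:
  w00 = 1/2, w01 = 0, w10 = -1/2, w11 = -1

1/2 0 -1/2 -1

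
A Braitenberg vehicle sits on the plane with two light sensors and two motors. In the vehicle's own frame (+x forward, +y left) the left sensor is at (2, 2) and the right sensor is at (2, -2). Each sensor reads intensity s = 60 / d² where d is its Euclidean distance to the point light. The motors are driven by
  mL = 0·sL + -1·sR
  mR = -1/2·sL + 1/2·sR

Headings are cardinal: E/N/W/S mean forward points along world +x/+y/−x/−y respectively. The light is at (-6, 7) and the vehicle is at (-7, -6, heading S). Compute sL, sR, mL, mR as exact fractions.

left sensor world pos  = (-5, -8); dL² = 226
right sensor world pos = (-9, -8); dR² = 234
sL = 60/226 = 30/113
sR = 60/234 = 10/39
mL = 0·sL + -1·sR = -10/39
mR = -1/2·sL + 1/2·sR = -20/4407

30/113 10/39 -10/39 -20/4407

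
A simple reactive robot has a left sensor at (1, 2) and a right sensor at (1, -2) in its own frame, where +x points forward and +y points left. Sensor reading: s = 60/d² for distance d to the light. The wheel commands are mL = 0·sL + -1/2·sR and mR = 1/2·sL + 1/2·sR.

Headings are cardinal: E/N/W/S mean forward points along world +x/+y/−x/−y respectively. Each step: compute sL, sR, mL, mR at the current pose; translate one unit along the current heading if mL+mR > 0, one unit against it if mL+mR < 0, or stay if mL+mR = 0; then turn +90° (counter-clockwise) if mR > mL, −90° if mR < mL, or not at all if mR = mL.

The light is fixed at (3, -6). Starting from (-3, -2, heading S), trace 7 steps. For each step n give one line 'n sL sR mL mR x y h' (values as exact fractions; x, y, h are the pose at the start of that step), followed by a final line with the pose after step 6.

0 12/5 60/73 -30/73 588/365 -3 -2 S
1 6/5 30/13 -15/13 114/65 -3 -3 E
2 12/13 12/5 -6/5 108/65 -2 -3 N
3 3/2 5/6 -5/12 7/6 -2 -2 W
4 12/5 60/73 -30/73 588/365 -3 -2 S
5 6/5 30/13 -15/13 114/65 -3 -3 E
6 12/13 12/5 -6/5 108/65 -2 -3 N
final -2 -2 W

n=0: pose=(-3,-2,S); sL=12/5, sR=60/73; mL=-30/73, mR=588/365; mL+mR=6/5 → advance +1; mR−mL=738/365 → turn +1·90°
n=1: pose=(-3,-3,E); sL=6/5, sR=30/13; mL=-15/13, mR=114/65; mL+mR=3/5 → advance +1; mR−mL=189/65 → turn +1·90°
n=2: pose=(-2,-3,N); sL=12/13, sR=12/5; mL=-6/5, mR=108/65; mL+mR=6/13 → advance +1; mR−mL=186/65 → turn +1·90°
n=3: pose=(-2,-2,W); sL=3/2, sR=5/6; mL=-5/12, mR=7/6; mL+mR=3/4 → advance +1; mR−mL=19/12 → turn +1·90°
n=4: pose=(-3,-2,S); sL=12/5, sR=60/73; mL=-30/73, mR=588/365; mL+mR=6/5 → advance +1; mR−mL=738/365 → turn +1·90°
n=5: pose=(-3,-3,E); sL=6/5, sR=30/13; mL=-15/13, mR=114/65; mL+mR=3/5 → advance +1; mR−mL=189/65 → turn +1·90°
n=6: pose=(-2,-3,N); sL=12/13, sR=12/5; mL=-6/5, mR=108/65; mL+mR=6/13 → advance +1; mR−mL=186/65 → turn +1·90°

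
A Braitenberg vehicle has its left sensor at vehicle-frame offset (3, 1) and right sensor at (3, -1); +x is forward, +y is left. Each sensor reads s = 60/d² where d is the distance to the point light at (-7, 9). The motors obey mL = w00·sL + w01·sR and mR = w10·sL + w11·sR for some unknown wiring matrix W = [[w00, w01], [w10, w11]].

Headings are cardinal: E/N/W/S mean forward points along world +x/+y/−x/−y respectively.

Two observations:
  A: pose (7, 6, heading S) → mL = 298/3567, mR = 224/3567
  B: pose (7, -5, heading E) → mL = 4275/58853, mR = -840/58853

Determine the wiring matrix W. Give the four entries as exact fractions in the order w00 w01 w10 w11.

obs A: pose=(7,6,S) → sL=20/87, sR=12/41, mL=298/3567, mR=224/3567
obs B: pose=(7,-5,E) → sL=30/229, sR=30/257, mL=4275/58853, mR=-840/58853
sensor matrix S = [[20/87, 12/41], [30/229, 30/257]]; det S = -805280/69976217
solve [mL_A; mL_B] = S·[w00; w01] and [mR_A; mR_B] = S·[w10; w11]:
  w00 = 1, w01 = -1/2, w10 = -1, w11 = 1

1 -1/2 -1 1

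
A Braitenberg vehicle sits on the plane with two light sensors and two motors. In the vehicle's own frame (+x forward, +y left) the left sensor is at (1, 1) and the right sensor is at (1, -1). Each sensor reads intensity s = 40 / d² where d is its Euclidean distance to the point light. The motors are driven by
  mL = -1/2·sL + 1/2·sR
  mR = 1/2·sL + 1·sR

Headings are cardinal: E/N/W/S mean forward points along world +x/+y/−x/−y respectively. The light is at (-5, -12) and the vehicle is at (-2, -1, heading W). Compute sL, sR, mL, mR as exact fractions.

left sensor world pos  = (-3, -2); dL² = 104
right sensor world pos = (-3, 0); dR² = 148
sL = 40/104 = 5/13
sR = 40/148 = 10/37
mL = -1/2·sL + 1/2·sR = -55/962
mR = 1/2·sL + 1·sR = 445/962

5/13 10/37 -55/962 445/962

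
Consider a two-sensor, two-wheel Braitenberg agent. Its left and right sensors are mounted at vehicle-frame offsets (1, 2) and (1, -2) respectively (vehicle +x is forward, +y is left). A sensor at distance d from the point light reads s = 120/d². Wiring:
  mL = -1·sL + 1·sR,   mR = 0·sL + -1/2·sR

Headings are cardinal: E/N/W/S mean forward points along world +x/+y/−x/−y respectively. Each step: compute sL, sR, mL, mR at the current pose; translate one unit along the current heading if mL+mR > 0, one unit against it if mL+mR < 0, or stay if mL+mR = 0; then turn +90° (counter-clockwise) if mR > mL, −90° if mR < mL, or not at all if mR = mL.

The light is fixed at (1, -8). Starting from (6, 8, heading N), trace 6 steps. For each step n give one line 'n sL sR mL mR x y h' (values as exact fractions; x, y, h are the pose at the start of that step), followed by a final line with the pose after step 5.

n=0: pose=(6,8,N); sL=60/149, sR=60/169; mL=-1200/25181, mR=-30/169; mL+mR=-5670/25181 → advance -1; mR−mL=-3270/25181 → turn -1·90°
n=1: pose=(6,7,E); sL=24/65, sR=24/41; mL=576/2665, mR=-12/41; mL+mR=-204/2665 → advance -1; mR−mL=-1356/2665 → turn -1·90°
n=2: pose=(5,7,S); sL=15/29, sR=3/5; mL=12/145, mR=-3/10; mL+mR=-63/290 → advance -1; mR−mL=-111/290 → turn -1·90°
n=3: pose=(5,8,W); sL=24/41, sR=40/111; mL=-1024/4551, mR=-20/111; mL+mR=-1844/4551 → advance -1; mR−mL=68/1517 → turn +1·90°
n=4: pose=(6,8,S); sL=60/137, sR=20/39; mL=400/5343, mR=-10/39; mL+mR=-970/5343 → advance -1; mR−mL=-590/1781 → turn -1·90°
n=5: pose=(6,9,W); sL=120/241, sR=120/377; mL=-16320/90857, mR=-60/377; mL+mR=-30780/90857 → advance -1; mR−mL=1860/90857 → turn +1·90°

0 60/149 60/169 -1200/25181 -30/169 6 8 N
1 24/65 24/41 576/2665 -12/41 6 7 E
2 15/29 3/5 12/145 -3/10 5 7 S
3 24/41 40/111 -1024/4551 -20/111 5 8 W
4 60/137 20/39 400/5343 -10/39 6 8 S
5 120/241 120/377 -16320/90857 -60/377 6 9 W
final 7 9 S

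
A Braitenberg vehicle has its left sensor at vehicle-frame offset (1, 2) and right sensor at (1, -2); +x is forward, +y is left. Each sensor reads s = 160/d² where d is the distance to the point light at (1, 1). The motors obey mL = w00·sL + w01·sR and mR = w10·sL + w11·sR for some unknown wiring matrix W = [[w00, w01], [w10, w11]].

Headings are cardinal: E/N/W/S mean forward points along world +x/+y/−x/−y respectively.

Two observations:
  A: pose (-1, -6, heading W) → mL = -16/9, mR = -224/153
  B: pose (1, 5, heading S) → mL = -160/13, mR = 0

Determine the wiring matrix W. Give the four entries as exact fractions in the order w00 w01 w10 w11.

-1 0 1/2 -1/2

obs A: pose=(-1,-6,W) → sL=16/9, sR=80/17, mL=-16/9, mR=-224/153
obs B: pose=(1,5,S) → sL=160/13, sR=160/13, mL=-160/13, mR=0
sensor matrix S = [[16/9, 80/17], [160/13, 160/13]]; det S = -71680/1989
solve [mL_A; mL_B] = S·[w00; w01] and [mR_A; mR_B] = S·[w10; w11]:
  w00 = -1, w01 = 0, w10 = 1/2, w11 = -1/2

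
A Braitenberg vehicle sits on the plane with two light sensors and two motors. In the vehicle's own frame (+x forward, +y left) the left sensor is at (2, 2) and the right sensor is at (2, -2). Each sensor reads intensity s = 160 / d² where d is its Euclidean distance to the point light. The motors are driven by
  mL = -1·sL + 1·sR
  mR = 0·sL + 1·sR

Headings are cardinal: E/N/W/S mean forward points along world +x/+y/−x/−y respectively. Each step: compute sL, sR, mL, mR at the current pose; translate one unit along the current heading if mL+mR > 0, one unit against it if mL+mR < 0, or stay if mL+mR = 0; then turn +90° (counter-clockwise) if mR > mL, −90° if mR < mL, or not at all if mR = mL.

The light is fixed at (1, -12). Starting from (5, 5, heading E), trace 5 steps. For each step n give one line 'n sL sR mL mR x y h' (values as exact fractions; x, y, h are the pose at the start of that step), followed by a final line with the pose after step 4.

0 160/397 160/261 21760/103617 160/261 5 5 E
1 16/37 16/41 -64/1517 16/41 6 5 N
2 32/53 160/409 -4608/21677 160/409 6 6 W
3 40/73 8/13 64/949 8/13 5 6 S
4 160/397 160/261 21760/103617 160/261 5 5 E
final 6 5 N

n=0: pose=(5,5,E); sL=160/397, sR=160/261; mL=21760/103617, mR=160/261; mL+mR=85280/103617 → advance +1; mR−mL=160/397 → turn +1·90°
n=1: pose=(6,5,N); sL=16/37, sR=16/41; mL=-64/1517, mR=16/41; mL+mR=528/1517 → advance +1; mR−mL=16/37 → turn +1·90°
n=2: pose=(6,6,W); sL=32/53, sR=160/409; mL=-4608/21677, mR=160/409; mL+mR=3872/21677 → advance +1; mR−mL=32/53 → turn +1·90°
n=3: pose=(5,6,S); sL=40/73, sR=8/13; mL=64/949, mR=8/13; mL+mR=648/949 → advance +1; mR−mL=40/73 → turn +1·90°
n=4: pose=(5,5,E); sL=160/397, sR=160/261; mL=21760/103617, mR=160/261; mL+mR=85280/103617 → advance +1; mR−mL=160/397 → turn +1·90°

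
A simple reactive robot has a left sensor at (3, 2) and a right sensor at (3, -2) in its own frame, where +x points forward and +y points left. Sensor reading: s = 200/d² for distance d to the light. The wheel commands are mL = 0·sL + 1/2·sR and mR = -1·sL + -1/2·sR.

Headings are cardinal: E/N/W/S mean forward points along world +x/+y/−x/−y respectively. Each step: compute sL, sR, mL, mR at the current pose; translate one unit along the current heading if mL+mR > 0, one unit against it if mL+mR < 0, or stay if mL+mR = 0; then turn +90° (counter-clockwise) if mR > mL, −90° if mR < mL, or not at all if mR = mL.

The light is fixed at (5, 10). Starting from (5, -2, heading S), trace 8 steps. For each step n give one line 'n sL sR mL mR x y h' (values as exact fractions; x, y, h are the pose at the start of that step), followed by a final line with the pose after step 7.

n=0: pose=(5,-2,S); sL=200/229, sR=200/229; mL=100/229, mR=-300/229; mL+mR=-200/229 → advance -1; mR−mL=-400/229 → turn -1·90°
n=1: pose=(5,-1,W); sL=100/89, sR=20/9; mL=10/9, mR=-1790/801; mL+mR=-100/89 → advance -1; mR−mL=-2680/801 → turn -1·90°
n=2: pose=(6,-1,N); sL=40/13, sR=200/73; mL=100/73, mR=-4220/949; mL+mR=-40/13 → advance -1; mR−mL=-5520/949 → turn -1·90°
n=3: pose=(6,-2,E); sL=50/29, sR=50/53; mL=25/53, mR=-3375/1537; mL+mR=-50/29 → advance -1; mR−mL=-4100/1537 → turn -1·90°
n=4: pose=(5,-2,S); sL=200/229, sR=200/229; mL=100/229, mR=-300/229; mL+mR=-200/229 → advance -1; mR−mL=-400/229 → turn -1·90°
n=5: pose=(5,-1,W); sL=100/89, sR=20/9; mL=10/9, mR=-1790/801; mL+mR=-100/89 → advance -1; mR−mL=-2680/801 → turn -1·90°
n=6: pose=(6,-1,N); sL=40/13, sR=200/73; mL=100/73, mR=-4220/949; mL+mR=-40/13 → advance -1; mR−mL=-5520/949 → turn -1·90°
n=7: pose=(6,-2,E); sL=50/29, sR=50/53; mL=25/53, mR=-3375/1537; mL+mR=-50/29 → advance -1; mR−mL=-4100/1537 → turn -1·90°

0 200/229 200/229 100/229 -300/229 5 -2 S
1 100/89 20/9 10/9 -1790/801 5 -1 W
2 40/13 200/73 100/73 -4220/949 6 -1 N
3 50/29 50/53 25/53 -3375/1537 6 -2 E
4 200/229 200/229 100/229 -300/229 5 -2 S
5 100/89 20/9 10/9 -1790/801 5 -1 W
6 40/13 200/73 100/73 -4220/949 6 -1 N
7 50/29 50/53 25/53 -3375/1537 6 -2 E
final 5 -2 S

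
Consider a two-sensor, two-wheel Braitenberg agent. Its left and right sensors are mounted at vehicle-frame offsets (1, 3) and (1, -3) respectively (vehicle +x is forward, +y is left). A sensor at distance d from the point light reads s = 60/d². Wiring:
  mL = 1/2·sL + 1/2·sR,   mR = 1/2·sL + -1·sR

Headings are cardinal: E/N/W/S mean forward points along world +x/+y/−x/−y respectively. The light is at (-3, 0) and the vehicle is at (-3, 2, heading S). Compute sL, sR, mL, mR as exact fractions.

left sensor world pos  = (0, 1); dL² = 10
right sensor world pos = (-6, 1); dR² = 10
sL = 60/10 = 6
sR = 60/10 = 6
mL = 1/2·sL + 1/2·sR = 6
mR = 1/2·sL + -1·sR = -3

6 6 6 -3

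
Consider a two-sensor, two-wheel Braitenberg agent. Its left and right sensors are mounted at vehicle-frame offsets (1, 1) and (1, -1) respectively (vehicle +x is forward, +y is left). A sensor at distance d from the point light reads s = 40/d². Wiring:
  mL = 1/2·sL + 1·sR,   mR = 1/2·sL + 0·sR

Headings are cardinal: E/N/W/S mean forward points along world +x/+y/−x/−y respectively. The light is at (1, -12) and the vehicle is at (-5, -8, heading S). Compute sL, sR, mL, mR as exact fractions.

left sensor world pos  = (-4, -9); dL² = 34
right sensor world pos = (-6, -9); dR² = 58
sL = 40/34 = 20/17
sR = 40/58 = 20/29
mL = 1/2·sL + 1·sR = 630/493
mR = 1/2·sL + 0·sR = 10/17

20/17 20/29 630/493 10/17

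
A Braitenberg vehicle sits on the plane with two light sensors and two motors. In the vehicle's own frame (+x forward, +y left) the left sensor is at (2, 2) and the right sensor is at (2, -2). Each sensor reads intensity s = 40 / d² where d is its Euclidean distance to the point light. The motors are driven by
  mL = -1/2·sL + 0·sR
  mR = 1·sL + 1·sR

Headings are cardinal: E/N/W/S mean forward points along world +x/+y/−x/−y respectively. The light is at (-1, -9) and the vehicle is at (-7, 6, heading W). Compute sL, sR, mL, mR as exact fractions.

40/233 40/353 -20/233 23440/82249

left sensor world pos  = (-9, 4); dL² = 233
right sensor world pos = (-9, 8); dR² = 353
sL = 40/233 = 40/233
sR = 40/353 = 40/353
mL = -1/2·sL + 0·sR = -20/233
mR = 1·sL + 1·sR = 23440/82249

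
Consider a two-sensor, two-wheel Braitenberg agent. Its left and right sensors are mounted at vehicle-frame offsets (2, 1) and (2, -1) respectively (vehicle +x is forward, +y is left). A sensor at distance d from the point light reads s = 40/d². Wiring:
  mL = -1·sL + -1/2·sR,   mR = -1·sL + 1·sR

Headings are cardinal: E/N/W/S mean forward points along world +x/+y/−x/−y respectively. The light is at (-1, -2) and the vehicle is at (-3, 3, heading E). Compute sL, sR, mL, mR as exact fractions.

10/9 5/2 -85/36 25/18

left sensor world pos  = (-1, 4); dL² = 36
right sensor world pos = (-1, 2); dR² = 16
sL = 40/36 = 10/9
sR = 40/16 = 5/2
mL = -1·sL + -1/2·sR = -85/36
mR = -1·sL + 1·sR = 25/18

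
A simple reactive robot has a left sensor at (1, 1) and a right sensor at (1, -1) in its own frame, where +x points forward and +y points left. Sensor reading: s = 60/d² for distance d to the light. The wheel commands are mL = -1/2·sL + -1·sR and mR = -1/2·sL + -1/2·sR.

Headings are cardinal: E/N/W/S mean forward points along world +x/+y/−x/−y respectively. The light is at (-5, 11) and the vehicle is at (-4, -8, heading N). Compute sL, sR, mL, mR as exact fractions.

left sensor world pos  = (-5, -7); dL² = 324
right sensor world pos = (-3, -7); dR² = 328
sL = 60/324 = 5/27
sR = 60/328 = 15/82
mL = -1/2·sL + -1·sR = -305/1107
mR = -1/2·sL + -1/2·sR = -815/4428

5/27 15/82 -305/1107 -815/4428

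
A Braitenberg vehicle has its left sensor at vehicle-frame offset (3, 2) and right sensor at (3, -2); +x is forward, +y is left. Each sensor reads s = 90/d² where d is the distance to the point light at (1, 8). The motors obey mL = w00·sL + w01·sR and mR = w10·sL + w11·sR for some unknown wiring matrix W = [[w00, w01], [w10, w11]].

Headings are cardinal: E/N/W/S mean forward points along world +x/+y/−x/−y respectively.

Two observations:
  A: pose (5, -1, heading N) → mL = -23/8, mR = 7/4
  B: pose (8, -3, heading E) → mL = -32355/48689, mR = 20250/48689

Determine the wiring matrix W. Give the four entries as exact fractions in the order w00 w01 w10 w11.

obs A: pose=(5,-1,N) → sL=9/4, sR=5/4, mL=-23/8, mR=7/4
obs B: pose=(8,-3,E) → sL=90/181, sR=90/269, mL=-32355/48689, mR=20250/48689
sensor matrix S = [[9/4, 5/4], [90/181, 90/269]]; det S = 6390/48689
solve [mL_A; mL_B] = S·[w00; w01] and [mR_A; mR_B] = S·[w10; w11]:
  w00 = -1, w01 = -1/2, w10 = 1/2, w11 = 1/2

-1 -1/2 1/2 1/2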